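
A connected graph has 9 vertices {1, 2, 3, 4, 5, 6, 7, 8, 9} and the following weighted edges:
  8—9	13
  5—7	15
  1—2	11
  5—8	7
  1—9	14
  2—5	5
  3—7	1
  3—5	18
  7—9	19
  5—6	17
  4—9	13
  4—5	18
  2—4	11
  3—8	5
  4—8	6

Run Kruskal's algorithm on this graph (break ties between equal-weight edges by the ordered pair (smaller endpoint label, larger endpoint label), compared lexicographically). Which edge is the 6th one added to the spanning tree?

1-2

Kruskal: consider edges lightest-first.
3—7 (1): add — endpoints in different components.
2—5 (5): add — endpoints in different components.
3—8 (5): add — endpoints in different components.
4—8 (6): add — endpoints in different components.
5—8 (7): add — endpoints in different components.
1—2 (11): add — endpoints in different components.
2—4 (11): skip — 2 and 4 already connected.
4—9 (13): add — endpoints in different components.
8—9 (13): skip — 8 and 9 already connected.
1—9 (14): skip — 1 and 9 already connected.
5—7 (15): skip — 5 and 7 already connected.
5—6 (17): add — endpoints in different components.
The 6th edge added is 1—2.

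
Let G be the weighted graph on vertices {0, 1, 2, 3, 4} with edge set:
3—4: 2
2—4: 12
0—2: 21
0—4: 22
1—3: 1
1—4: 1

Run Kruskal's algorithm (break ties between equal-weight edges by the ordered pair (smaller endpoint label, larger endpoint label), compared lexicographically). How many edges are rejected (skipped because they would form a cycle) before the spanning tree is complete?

Kruskal's algorithm — process edges by increasing weight (ties by edge label):
1—3 (1): add — endpoints in different components.
1—4 (1): add — endpoints in different components.
3—4 (2): skip — 3 and 4 already connected.
2—4 (12): add — endpoints in different components.
0—2 (21): add — endpoints in different components.
Edges rejected before the tree was complete: 1.

1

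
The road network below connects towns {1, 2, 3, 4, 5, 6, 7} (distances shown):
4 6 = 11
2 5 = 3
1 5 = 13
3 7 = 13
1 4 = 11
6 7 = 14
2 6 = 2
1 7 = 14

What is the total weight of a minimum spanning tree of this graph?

54

Kruskal: consider edges lightest-first.
2 6 (2): add. Components now {1} {2,6} {3} {4} {5} {7}
2 5 (3): add. Components now {1} {2,5,6} {3} {4} {7}
1 4 (11): add. Components now {1,4} {2,5,6} {3} {7}
4 6 (11): add. Components now {1,2,4,5,6} {3} {7}
1 5 (13): skip — 1 and 5 already connected.
3 7 (13): add. Components now {1,2,4,5,6} {3,7}
1 7 (14): add. Components now {1,2,3,4,5,6,7}
MST edges: 2 6, 2 5, 1 4, 4 6, 3 7, 1 7; total weight 2+3+11+11+13+14 = 54.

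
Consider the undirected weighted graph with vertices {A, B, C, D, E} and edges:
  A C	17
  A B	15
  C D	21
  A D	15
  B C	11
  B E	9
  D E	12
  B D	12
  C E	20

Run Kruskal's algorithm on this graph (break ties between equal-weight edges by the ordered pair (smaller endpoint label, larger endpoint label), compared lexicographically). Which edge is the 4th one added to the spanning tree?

A-B

Kruskal: consider edges lightest-first.
B E (9): add — endpoints in different components.
B C (11): add — endpoints in different components.
B D (12): add — endpoints in different components.
D E (12): skip — D and E already connected.
A B (15): add — endpoints in different components.
The 4th edge added is A B.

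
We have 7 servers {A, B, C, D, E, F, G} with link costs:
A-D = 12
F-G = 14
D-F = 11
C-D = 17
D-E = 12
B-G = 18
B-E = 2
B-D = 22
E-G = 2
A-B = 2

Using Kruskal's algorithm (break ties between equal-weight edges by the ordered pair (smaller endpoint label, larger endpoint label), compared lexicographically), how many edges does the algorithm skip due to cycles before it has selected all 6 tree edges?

Sort edges by weight, then run Kruskal:
A-B (2): add — endpoints in different components.
B-E (2): add — endpoints in different components.
E-G (2): add — endpoints in different components.
D-F (11): add — endpoints in different components.
A-D (12): add — endpoints in different components.
D-E (12): skip — D and E already connected.
F-G (14): skip — F and G already connected.
C-D (17): add — endpoints in different components.
Edges rejected before the tree was complete: 2.

2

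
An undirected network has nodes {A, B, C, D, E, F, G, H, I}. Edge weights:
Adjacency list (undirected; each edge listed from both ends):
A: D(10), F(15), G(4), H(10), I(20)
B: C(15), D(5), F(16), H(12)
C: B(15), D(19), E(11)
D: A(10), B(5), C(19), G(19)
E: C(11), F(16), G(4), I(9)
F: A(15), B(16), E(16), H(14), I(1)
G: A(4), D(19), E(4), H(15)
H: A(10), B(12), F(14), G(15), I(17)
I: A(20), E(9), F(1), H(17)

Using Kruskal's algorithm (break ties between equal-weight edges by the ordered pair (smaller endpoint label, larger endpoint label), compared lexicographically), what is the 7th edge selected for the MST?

A-H

Kruskal's algorithm — process edges by increasing weight (ties by edge label):
F—I (1): add — endpoints in different components.
A—G (4): add — endpoints in different components.
E—G (4): add — endpoints in different components.
B—D (5): add — endpoints in different components.
E—I (9): add — endpoints in different components.
A—D (10): add — endpoints in different components.
A—H (10): add — endpoints in different components.
C—E (11): add — endpoints in different components.
The 7th edge added is A—H.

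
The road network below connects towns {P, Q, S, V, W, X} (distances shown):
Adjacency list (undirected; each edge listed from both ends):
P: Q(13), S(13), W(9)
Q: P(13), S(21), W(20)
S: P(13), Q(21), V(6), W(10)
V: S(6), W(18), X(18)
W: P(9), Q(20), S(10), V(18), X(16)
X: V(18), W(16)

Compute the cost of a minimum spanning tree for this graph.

Prim, starting at W.
Step 1: cheapest edge leaving the tree is P—W (9); add P.
Step 2: cheapest edge leaving the tree is S—W (10); add S.
Step 3: cheapest edge leaving the tree is S—V (6); add V.
Step 4: cheapest edge leaving the tree is P—Q (13); add Q.
Step 5: cheapest edge leaving the tree is W—X (16); add X.
MST edges: P—W, S—W, S—V, P—Q, W—X; total weight 9+10+6+13+16 = 54.

54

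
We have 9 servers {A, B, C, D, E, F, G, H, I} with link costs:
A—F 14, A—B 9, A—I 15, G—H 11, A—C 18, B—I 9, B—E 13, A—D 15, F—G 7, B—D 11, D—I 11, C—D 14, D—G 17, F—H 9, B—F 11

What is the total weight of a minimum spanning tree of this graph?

Prim's algorithm from A:
Step 1: cheapest edge leaving the tree is A—B (9); add B.
Step 2: cheapest edge leaving the tree is B—I (9); add I.
Step 3: cheapest edge leaving the tree is B—D (11); add D.
Step 4: cheapest edge leaving the tree is B—F (11); add F.
Step 5: cheapest edge leaving the tree is F—G (7); add G.
Step 6: cheapest edge leaving the tree is F—H (9); add H.
Step 7: cheapest edge leaving the tree is B—E (13); add E.
Step 8: cheapest edge leaving the tree is C—D (14); add C.
MST edges: A—B, B—I, B—D, B—F, F—G, F—H, B—E, C—D; total weight 9+9+11+11+7+9+13+14 = 83.

83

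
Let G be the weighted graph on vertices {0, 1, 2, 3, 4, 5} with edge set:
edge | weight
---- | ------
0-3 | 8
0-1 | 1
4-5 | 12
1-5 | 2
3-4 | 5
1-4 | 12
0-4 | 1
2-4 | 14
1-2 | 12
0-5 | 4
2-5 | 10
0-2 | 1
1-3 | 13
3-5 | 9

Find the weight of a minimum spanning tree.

Prim, starting at 4.
Step 1: cheapest edge leaving the tree is 0-4 (1); add 0.
Step 2: cheapest edge leaving the tree is 0-1 (1); add 1.
Step 3: cheapest edge leaving the tree is 0-2 (1); add 2.
Step 4: cheapest edge leaving the tree is 1-5 (2); add 5.
Step 5: cheapest edge leaving the tree is 3-4 (5); add 3.
MST edges: 0-4, 0-1, 0-2, 1-5, 3-4; total weight 1+1+1+2+5 = 10.

10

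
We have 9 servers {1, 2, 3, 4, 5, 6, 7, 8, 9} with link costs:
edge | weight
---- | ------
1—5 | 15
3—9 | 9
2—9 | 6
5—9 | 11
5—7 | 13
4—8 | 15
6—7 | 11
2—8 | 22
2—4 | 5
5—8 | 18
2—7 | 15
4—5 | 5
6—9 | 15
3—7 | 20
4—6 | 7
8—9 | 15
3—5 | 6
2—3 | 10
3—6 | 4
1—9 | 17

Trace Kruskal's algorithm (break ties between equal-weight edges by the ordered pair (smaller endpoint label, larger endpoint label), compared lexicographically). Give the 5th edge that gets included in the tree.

Kruskal: consider edges lightest-first.
3—6 (4): add — endpoints in different components.
2—4 (5): add — endpoints in different components.
4—5 (5): add — endpoints in different components.
2—9 (6): add — endpoints in different components.
3—5 (6): add — endpoints in different components.
4—6 (7): skip — 4 and 6 already connected.
3—9 (9): skip — 3 and 9 already connected.
2—3 (10): skip — 2 and 3 already connected.
5—9 (11): skip — 5 and 9 already connected.
6—7 (11): add — endpoints in different components.
5—7 (13): skip — 5 and 7 already connected.
1—5 (15): add — endpoints in different components.
2—7 (15): skip — 2 and 7 already connected.
4—8 (15): add — endpoints in different components.
The 5th edge added is 3—5.

3-5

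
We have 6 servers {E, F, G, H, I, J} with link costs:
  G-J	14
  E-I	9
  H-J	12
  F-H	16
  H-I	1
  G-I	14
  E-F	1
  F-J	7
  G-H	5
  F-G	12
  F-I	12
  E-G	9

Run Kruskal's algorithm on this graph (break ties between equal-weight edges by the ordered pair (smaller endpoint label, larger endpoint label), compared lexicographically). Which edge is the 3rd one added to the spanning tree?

G-H

Kruskal's algorithm — process edges by increasing weight (ties by edge label):
E-F (1): add — endpoints in different components.
H-I (1): add — endpoints in different components.
G-H (5): add — endpoints in different components.
F-J (7): add — endpoints in different components.
E-G (9): add — endpoints in different components.
The 3rd edge added is G-H.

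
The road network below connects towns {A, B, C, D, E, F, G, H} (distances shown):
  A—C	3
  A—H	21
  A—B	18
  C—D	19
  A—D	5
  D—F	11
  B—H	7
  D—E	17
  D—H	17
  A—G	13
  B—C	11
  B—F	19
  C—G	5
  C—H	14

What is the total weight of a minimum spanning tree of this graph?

59

Sort edges by weight, then run Kruskal:
A—C (3): add — endpoints in different components.
A—D (5): add — endpoints in different components.
C—G (5): add — endpoints in different components.
B—H (7): add — endpoints in different components.
B—C (11): add — endpoints in different components.
D—F (11): add — endpoints in different components.
A—G (13): skip — A and G already connected.
C—H (14): skip — C and H already connected.
D—E (17): add — endpoints in different components.
MST edges: A—C, A—D, C—G, B—H, B—C, D—F, D—E; total weight 3+5+5+7+11+11+17 = 59.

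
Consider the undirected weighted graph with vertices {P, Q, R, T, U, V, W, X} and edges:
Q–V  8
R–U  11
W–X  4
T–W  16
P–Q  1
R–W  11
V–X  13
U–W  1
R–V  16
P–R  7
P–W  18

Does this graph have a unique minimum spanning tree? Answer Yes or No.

Kruskal's algorithm — process edges by increasing weight (ties by edge label):
P–Q (1): add — endpoints in different components.
U–W (1): add — endpoints in different components.
W–X (4): add — endpoints in different components.
P–R (7): add — endpoints in different components.
Q–V (8): add — endpoints in different components.
R–U (11): add — endpoints in different components.
R–W (11): skip — W and R already connected.
V–X (13): skip — X and V already connected.
R–V (16): skip — V and R already connected.
T–W (16): add — endpoints in different components.
Non-tree edge R–W has weight 11, equal to the heaviest edge on its tree cycle — swapping gives another MST of the same weight. Not unique.

No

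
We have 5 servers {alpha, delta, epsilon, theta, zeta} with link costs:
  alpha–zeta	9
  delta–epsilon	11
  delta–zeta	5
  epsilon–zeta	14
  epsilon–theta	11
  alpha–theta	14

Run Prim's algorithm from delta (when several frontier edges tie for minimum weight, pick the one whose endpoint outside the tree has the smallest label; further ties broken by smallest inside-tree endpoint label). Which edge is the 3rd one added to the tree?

Prim, starting at delta.
Step 1: frontier [delta–zeta 5, delta–epsilon 11] → take delta–zeta (5); add zeta.
Step 2: frontier [delta–epsilon 11, alpha–zeta 9, epsilon–zeta 14] → take alpha–zeta (9); add alpha.
Step 3: frontier [alpha–theta 14, delta–epsilon 11, epsilon–zeta 14] → take delta–epsilon (11); add epsilon.
Step 4: frontier [alpha–theta 14, epsilon–theta 11] → take epsilon–theta (11); add theta.
The 3rd edge added is delta–epsilon.

delta-epsilon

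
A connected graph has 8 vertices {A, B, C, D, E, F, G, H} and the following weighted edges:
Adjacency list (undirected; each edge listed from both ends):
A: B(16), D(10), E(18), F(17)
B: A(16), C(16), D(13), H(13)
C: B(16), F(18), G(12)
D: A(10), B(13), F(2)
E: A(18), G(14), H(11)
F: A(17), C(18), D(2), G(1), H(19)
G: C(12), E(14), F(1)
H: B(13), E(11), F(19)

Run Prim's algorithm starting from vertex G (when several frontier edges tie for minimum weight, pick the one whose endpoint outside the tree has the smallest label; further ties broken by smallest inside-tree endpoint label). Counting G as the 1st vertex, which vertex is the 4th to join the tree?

Prim's algorithm from G:
Step 1: frontier [F-G 1, C-G 12, E-G 14] → take F-G (1); add F.
Step 2: frontier [D-F 2, A-F 17, C-F 18, F-H 19, C-G 12, E-G 14] → take D-F (2); add D.
Step 3: frontier [A-D 10, B-D 13, A-F 17, C-F 18, F-H 19, C-G 12, E-G 14] → take A-D (10); add A.
Step 4: frontier [A-B 16, A-E 18, B-D 13, C-F 18, F-H 19, C-G 12, E-G 14] → take C-G (12); add C.
Step 5: frontier [A-B 16, A-E 18, B-C 16, B-D 13, F-H 19, E-G 14] → take B-D (13); add B.
Step 6: frontier [A-E 18, B-H 13, F-H 19, E-G 14] → take B-H (13); add H.
Step 7: frontier [A-E 18, E-G 14, E-H 11] → take E-H (11); add E.
Vertex order: G, F, D, A, C, B, H, E. The 4th vertex is A.

A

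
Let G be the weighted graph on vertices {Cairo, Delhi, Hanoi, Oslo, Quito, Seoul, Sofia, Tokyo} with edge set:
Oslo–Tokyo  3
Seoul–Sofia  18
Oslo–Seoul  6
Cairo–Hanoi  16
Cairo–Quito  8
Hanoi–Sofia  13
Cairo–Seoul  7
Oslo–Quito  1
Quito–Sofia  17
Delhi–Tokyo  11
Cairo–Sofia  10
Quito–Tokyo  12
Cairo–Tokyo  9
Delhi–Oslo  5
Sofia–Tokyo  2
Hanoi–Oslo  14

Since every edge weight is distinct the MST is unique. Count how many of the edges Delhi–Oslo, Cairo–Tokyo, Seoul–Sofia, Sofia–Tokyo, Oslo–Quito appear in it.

Sort edges by weight, then run Kruskal:
Oslo–Quito (1): add — endpoints in different components.
Sofia–Tokyo (2): add — endpoints in different components.
Oslo–Tokyo (3): add — endpoints in different components.
Delhi–Oslo (5): add — endpoints in different components.
Oslo–Seoul (6): add — endpoints in different components.
Cairo–Seoul (7): add — endpoints in different components.
Cairo–Quito (8): skip — Quito and Cairo already connected.
Cairo–Tokyo (9): skip — Cairo and Tokyo already connected.
Cairo–Sofia (10): skip — Sofia and Cairo already connected.
Delhi–Tokyo (11): skip — Delhi and Tokyo already connected.
Quito–Tokyo (12): skip — Quito and Tokyo already connected.
Hanoi–Sofia (13): add — endpoints in different components.
MST edge set: {Oslo–Quito, Sofia–Tokyo, Oslo–Tokyo, Delhi–Oslo, Oslo–Seoul, Cairo–Seoul, Hanoi–Sofia}.
Of the listed edges, {Delhi–Oslo, Sofia–Tokyo, Oslo–Quito} are in the MST → 3.

3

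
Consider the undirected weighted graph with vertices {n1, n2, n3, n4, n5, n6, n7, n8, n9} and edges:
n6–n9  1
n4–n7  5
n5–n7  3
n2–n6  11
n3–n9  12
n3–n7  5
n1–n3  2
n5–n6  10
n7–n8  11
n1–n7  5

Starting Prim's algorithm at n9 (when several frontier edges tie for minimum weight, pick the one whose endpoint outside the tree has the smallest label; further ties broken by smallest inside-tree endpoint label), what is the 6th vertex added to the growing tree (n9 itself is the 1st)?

Prim's algorithm from n9:
Step 1: frontier [n6–n9 1, n3–n9 12] → take n6–n9 (1); add n6.
Step 2: frontier [n5–n6 10, n2–n6 11, n3–n9 12] → take n5–n6 (10); add n5.
Step 3: frontier [n5–n7 3, n2–n6 11, n3–n9 12] → take n5–n7 (3); add n7.
Step 4: frontier [n2–n6 11, n1–n7 5, n3–n7 5, n4–n7 5, n7–n8 11, n3–n9 12] → take n1–n7 (5); add n1.
Step 5: frontier [n1–n3 2, n2–n6 11, n3–n7 5, n4–n7 5, n7–n8 11, n3–n9 12] → take n1–n3 (2); add n3.
Step 6: frontier [n2–n6 11, n4–n7 5, n7–n8 11] → take n4–n7 (5); add n4.
Step 7: frontier [n2–n6 11, n7–n8 11] → take n2–n6 (11); add n2.
Step 8: frontier [n7–n8 11] → take n7–n8 (11); add n8.
Vertex order: n9, n6, n5, n7, n1, n3, n4, n2, n8. The 6th vertex is n3.

n3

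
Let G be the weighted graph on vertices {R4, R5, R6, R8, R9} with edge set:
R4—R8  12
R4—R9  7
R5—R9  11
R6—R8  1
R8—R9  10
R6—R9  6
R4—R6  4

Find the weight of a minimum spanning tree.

Prim, starting at R5.
Step 1: cheapest edge leaving the tree is R5—R9 (11); add R9.
Step 2: cheapest edge leaving the tree is R6—R9 (6); add R6.
Step 3: cheapest edge leaving the tree is R6—R8 (1); add R8.
Step 4: cheapest edge leaving the tree is R4—R6 (4); add R4.
MST edges: R5—R9, R6—R9, R6—R8, R4—R6; total weight 11+6+1+4 = 22.

22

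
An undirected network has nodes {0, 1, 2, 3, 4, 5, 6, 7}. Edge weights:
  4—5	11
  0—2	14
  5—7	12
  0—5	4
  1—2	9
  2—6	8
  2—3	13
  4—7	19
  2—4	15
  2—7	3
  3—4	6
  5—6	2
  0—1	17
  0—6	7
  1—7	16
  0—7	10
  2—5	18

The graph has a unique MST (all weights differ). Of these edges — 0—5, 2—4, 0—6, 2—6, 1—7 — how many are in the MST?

Sort edges by weight, then run Kruskal:
5—6 (2): add — endpoints in different components.
2—7 (3): add — endpoints in different components.
0—5 (4): add — endpoints in different components.
3—4 (6): add — endpoints in different components.
0—6 (7): skip — 0 and 6 already connected.
2—6 (8): add — endpoints in different components.
1—2 (9): add — endpoints in different components.
0—7 (10): skip — 0 and 7 already connected.
4—5 (11): add — endpoints in different components.
MST edge set: {5—6, 2—7, 0—5, 3—4, 2—6, 1—2, 4—5}.
Of the listed edges, {0—5, 2—6} are in the MST → 2.

2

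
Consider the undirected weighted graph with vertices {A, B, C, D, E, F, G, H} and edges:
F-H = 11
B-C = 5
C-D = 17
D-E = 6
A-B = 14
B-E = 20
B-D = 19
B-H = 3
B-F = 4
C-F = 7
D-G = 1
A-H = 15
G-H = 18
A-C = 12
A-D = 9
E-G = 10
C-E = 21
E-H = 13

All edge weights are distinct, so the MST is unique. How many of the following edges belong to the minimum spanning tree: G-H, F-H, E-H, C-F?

0

Sort edges by weight, then run Kruskal:
D-G (1): add — endpoints in different components.
B-H (3): add — endpoints in different components.
B-F (4): add — endpoints in different components.
B-C (5): add — endpoints in different components.
D-E (6): add — endpoints in different components.
C-F (7): skip — C and F already connected.
A-D (9): add — endpoints in different components.
E-G (10): skip — E and G already connected.
F-H (11): skip — F and H already connected.
A-C (12): add — endpoints in different components.
MST edge set: {D-G, B-H, B-F, B-C, D-E, A-D, A-C}.
Of the listed edges, {} are in the MST → 0.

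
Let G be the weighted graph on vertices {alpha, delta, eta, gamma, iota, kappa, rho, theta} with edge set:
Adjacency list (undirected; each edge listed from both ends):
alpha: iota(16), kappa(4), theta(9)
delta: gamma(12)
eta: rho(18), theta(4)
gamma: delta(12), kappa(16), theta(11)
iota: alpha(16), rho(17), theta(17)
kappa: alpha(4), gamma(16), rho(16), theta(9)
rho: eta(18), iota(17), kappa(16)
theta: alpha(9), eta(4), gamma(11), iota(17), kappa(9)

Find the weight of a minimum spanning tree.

72

Grow the tree from eta using Prim:
Step 1: frontier [eta–theta 4, eta–rho 18] → take eta–theta (4); add theta.
Step 2: frontier [eta–rho 18, alpha–theta 9, kappa–theta 9, gamma–theta 11, iota–theta 17] → take alpha–theta (9); add alpha.
Step 3: frontier [alpha–kappa 4, alpha–iota 16, eta–rho 18, kappa–theta 9, gamma–theta 11, iota–theta 17] → take alpha–kappa (4); add kappa.
Step 4: frontier [alpha–iota 16, eta–rho 18, gamma–kappa 16, kappa–rho 16, gamma–theta 11, iota–theta 17] → take gamma–theta (11); add gamma.
Step 5: frontier [alpha–iota 16, eta–rho 18, delta–gamma 12, kappa–rho 16, iota–theta 17] → take delta–gamma (12); add delta.
Step 6: frontier [alpha–iota 16, eta–rho 18, kappa–rho 16, iota–theta 17] → take alpha–iota (16); add iota.
Step 7: frontier [eta–rho 18, iota–rho 17, kappa–rho 16] → take kappa–rho (16); add rho.
MST edges: eta–theta, alpha–theta, alpha–kappa, gamma–theta, delta–gamma, alpha–iota, kappa–rho; total weight 4+9+4+11+12+16+16 = 72.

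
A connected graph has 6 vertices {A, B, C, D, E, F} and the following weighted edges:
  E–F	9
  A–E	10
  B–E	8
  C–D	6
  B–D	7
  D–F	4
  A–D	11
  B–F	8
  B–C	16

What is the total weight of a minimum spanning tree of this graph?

35

Kruskal: consider edges lightest-first.
D–F (4): add — endpoints in different components.
C–D (6): add — endpoints in different components.
B–D (7): add — endpoints in different components.
B–E (8): add — endpoints in different components.
B–F (8): skip — B and F already connected.
E–F (9): skip — E and F already connected.
A–E (10): add — endpoints in different components.
MST edges: D–F, C–D, B–D, B–E, A–E; total weight 4+6+7+8+10 = 35.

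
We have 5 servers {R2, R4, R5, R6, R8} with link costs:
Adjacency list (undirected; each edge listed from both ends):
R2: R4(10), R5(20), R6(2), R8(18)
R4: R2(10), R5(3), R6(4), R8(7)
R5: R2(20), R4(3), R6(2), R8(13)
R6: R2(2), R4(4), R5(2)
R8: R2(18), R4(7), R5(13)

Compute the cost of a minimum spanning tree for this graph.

Kruskal's algorithm — process edges by increasing weight (ties by edge label):
R2-R6 (2): add. Components now {R4} {R5} {R8} {R2,R6}
R5-R6 (2): add. Components now {R4} {R2,R5,R6} {R8}
R4-R5 (3): add. Components now {R2,R4,R5,R6} {R8}
R4-R6 (4): skip — R4 and R6 already connected.
R4-R8 (7): add. Components now {R2,R4,R5,R6,R8}
MST edges: R2-R6, R5-R6, R4-R5, R4-R8; total weight 2+2+3+7 = 14.

14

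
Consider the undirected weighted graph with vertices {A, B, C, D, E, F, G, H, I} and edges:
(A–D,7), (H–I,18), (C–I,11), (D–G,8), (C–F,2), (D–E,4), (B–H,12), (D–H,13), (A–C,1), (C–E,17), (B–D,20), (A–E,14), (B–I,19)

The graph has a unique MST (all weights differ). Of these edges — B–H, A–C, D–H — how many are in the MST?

Kruskal: consider edges lightest-first.
A–C (1): add — endpoints in different components.
C–F (2): add — endpoints in different components.
D–E (4): add — endpoints in different components.
A–D (7): add — endpoints in different components.
D–G (8): add — endpoints in different components.
C–I (11): add — endpoints in different components.
B–H (12): add — endpoints in different components.
D–H (13): add — endpoints in different components.
MST edge set: {A–C, C–F, D–E, A–D, D–G, C–I, B–H, D–H}.
Of the listed edges, {B–H, A–C, D–H} are in the MST → 3.

3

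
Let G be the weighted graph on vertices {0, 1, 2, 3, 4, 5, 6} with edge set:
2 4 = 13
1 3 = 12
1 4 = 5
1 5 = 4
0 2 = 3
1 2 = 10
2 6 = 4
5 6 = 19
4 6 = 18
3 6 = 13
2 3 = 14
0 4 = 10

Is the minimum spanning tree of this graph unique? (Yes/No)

Kruskal: consider edges lightest-first.
0 2 (3): add — endpoints in different components.
1 5 (4): add — endpoints in different components.
2 6 (4): add — endpoints in different components.
1 4 (5): add — endpoints in different components.
0 4 (10): add — endpoints in different components.
1 2 (10): skip — 1 and 2 already connected.
1 3 (12): add — endpoints in different components.
Non-tree edge 1 2 has weight 10, equal to the heaviest edge on its tree cycle — swapping gives another MST of the same weight. Not unique.

No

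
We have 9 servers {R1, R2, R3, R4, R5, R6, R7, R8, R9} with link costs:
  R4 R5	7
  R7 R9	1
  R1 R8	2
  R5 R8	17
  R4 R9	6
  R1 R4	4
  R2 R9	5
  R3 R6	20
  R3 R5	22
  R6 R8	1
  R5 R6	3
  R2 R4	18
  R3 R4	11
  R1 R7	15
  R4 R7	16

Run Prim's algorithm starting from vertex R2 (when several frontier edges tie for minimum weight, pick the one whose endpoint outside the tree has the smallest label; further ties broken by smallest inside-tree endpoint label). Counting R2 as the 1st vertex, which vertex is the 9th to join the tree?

Prim, starting at R2.
Step 1: cheapest edge leaving the tree is R2 R9 (5); add R9.
Step 2: cheapest edge leaving the tree is R7 R9 (1); add R7.
Step 3: cheapest edge leaving the tree is R4 R9 (6); add R4.
Step 4: cheapest edge leaving the tree is R1 R4 (4); add R1.
Step 5: cheapest edge leaving the tree is R1 R8 (2); add R8.
Step 6: cheapest edge leaving the tree is R6 R8 (1); add R6.
Step 7: cheapest edge leaving the tree is R5 R6 (3); add R5.
Step 8: cheapest edge leaving the tree is R3 R4 (11); add R3.
Vertex order: R2, R9, R7, R4, R1, R8, R6, R5, R3. The 9th vertex is R3.

R3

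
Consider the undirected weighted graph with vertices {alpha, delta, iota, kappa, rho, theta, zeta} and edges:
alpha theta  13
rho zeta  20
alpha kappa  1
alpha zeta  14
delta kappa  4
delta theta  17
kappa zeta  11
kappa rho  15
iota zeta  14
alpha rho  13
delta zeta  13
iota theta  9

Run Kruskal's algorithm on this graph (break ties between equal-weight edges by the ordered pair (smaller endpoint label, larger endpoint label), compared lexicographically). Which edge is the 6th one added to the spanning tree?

alpha-theta

Kruskal: consider edges lightest-first.
alpha kappa (1): add — endpoints in different components.
delta kappa (4): add — endpoints in different components.
iota theta (9): add — endpoints in different components.
kappa zeta (11): add — endpoints in different components.
alpha rho (13): add — endpoints in different components.
alpha theta (13): add — endpoints in different components.
The 6th edge added is alpha theta.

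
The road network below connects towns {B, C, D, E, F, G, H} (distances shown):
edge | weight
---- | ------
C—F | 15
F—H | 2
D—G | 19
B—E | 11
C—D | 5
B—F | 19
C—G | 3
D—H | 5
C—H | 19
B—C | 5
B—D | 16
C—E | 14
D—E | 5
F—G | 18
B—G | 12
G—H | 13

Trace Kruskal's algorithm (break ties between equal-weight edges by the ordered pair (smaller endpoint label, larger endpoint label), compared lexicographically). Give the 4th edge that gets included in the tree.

Kruskal's algorithm — process edges by increasing weight (ties by edge label):
F—H (2): add — endpoints in different components.
C—G (3): add — endpoints in different components.
B—C (5): add — endpoints in different components.
C—D (5): add — endpoints in different components.
D—E (5): add — endpoints in different components.
D—H (5): add — endpoints in different components.
The 4th edge added is C—D.

C-D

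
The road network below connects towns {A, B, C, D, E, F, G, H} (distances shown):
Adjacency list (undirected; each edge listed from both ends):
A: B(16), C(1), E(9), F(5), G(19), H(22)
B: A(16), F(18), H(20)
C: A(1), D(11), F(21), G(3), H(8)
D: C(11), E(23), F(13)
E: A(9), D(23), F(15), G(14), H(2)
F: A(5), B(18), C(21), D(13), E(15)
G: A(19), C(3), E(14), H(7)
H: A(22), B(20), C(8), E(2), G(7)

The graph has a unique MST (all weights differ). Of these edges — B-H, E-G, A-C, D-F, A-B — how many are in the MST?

Kruskal's algorithm — process edges by increasing weight (ties by edge label):
A-C (1): add — endpoints in different components.
E-H (2): add — endpoints in different components.
C-G (3): add — endpoints in different components.
A-F (5): add — endpoints in different components.
G-H (7): add — endpoints in different components.
C-H (8): skip — C and H already connected.
A-E (9): skip — A and E already connected.
C-D (11): add — endpoints in different components.
D-F (13): skip — D and F already connected.
E-G (14): skip — E and G already connected.
E-F (15): skip — E and F already connected.
A-B (16): add — endpoints in different components.
MST edge set: {A-C, E-H, C-G, A-F, G-H, C-D, A-B}.
Of the listed edges, {A-C, A-B} are in the MST → 2.

2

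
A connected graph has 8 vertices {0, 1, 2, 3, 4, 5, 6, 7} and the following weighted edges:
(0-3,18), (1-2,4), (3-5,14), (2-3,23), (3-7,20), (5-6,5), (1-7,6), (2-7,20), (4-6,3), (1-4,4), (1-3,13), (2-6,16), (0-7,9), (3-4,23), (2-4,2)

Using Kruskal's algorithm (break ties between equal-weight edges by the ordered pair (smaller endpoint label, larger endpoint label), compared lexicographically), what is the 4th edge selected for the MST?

5-6

Sort edges by weight, then run Kruskal:
2-4 (2): add — endpoints in different components.
4-6 (3): add — endpoints in different components.
1-2 (4): add — endpoints in different components.
1-4 (4): skip — 1 and 4 already connected.
5-6 (5): add — endpoints in different components.
1-7 (6): add — endpoints in different components.
0-7 (9): add — endpoints in different components.
1-3 (13): add — endpoints in different components.
The 4th edge added is 5-6.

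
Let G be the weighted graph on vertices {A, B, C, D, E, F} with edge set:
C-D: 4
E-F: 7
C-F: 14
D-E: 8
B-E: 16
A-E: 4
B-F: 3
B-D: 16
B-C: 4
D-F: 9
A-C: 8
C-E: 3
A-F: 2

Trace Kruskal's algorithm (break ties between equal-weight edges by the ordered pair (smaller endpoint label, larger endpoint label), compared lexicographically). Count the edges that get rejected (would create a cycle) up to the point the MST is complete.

Kruskal's algorithm — process edges by increasing weight (ties by edge label):
A-F (2): add — endpoints in different components.
B-F (3): add — endpoints in different components.
C-E (3): add — endpoints in different components.
A-E (4): add — endpoints in different components.
B-C (4): skip — B and C already connected.
C-D (4): add — endpoints in different components.
Edges rejected before the tree was complete: 1.

1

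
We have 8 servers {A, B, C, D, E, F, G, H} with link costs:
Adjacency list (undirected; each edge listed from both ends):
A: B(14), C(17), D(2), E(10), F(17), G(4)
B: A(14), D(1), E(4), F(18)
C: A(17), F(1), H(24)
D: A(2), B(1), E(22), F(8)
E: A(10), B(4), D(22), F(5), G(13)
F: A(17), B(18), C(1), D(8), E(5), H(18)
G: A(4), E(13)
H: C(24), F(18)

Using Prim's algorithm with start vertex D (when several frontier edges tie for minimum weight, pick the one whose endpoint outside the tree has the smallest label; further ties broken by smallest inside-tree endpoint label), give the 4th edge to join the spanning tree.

A-G

Prim, starting at D.
Step 1: cheapest edge leaving the tree is B D (1); add B.
Step 2: cheapest edge leaving the tree is A D (2); add A.
Step 3: cheapest edge leaving the tree is B E (4); add E.
Step 4: cheapest edge leaving the tree is A G (4); add G.
Step 5: cheapest edge leaving the tree is E F (5); add F.
Step 6: cheapest edge leaving the tree is C F (1); add C.
Step 7: cheapest edge leaving the tree is F H (18); add H.
The 4th edge added is A G.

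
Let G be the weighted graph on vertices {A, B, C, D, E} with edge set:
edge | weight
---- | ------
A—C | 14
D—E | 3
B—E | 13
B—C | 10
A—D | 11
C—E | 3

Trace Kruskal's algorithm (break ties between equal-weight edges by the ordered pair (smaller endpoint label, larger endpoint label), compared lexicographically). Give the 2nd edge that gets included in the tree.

D-E

Kruskal's algorithm — process edges by increasing weight (ties by edge label):
C—E (3): add — endpoints in different components.
D—E (3): add — endpoints in different components.
B—C (10): add — endpoints in different components.
A—D (11): add — endpoints in different components.
The 2nd edge added is D—E.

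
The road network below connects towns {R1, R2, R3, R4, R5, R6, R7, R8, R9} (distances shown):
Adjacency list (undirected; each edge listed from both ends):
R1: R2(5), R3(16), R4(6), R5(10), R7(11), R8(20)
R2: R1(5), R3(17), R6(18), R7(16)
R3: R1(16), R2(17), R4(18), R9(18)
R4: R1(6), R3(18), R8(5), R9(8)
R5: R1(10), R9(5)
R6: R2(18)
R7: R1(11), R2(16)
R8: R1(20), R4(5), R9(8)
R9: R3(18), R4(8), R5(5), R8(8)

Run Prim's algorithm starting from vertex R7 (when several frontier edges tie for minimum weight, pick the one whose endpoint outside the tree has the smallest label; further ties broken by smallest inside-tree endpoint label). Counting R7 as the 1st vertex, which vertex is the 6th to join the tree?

R9

Prim, starting at R7.
Step 1: cheapest edge leaving the tree is R1—R7 (11); add R1.
Step 2: cheapest edge leaving the tree is R1—R2 (5); add R2.
Step 3: cheapest edge leaving the tree is R1—R4 (6); add R4.
Step 4: cheapest edge leaving the tree is R4—R8 (5); add R8.
Step 5: cheapest edge leaving the tree is R4—R9 (8); add R9.
Step 6: cheapest edge leaving the tree is R5—R9 (5); add R5.
Step 7: cheapest edge leaving the tree is R1—R3 (16); add R3.
Step 8: cheapest edge leaving the tree is R2—R6 (18); add R6.
Vertex order: R7, R1, R2, R4, R8, R9, R5, R3, R6. The 6th vertex is R9.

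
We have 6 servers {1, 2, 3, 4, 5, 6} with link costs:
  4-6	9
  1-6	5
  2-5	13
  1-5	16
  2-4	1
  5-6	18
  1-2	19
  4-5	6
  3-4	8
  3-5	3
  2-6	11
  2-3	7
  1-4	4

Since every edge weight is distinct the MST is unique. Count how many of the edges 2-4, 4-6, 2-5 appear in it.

1

Kruskal's algorithm — process edges by increasing weight (ties by edge label):
2-4 (1): add — endpoints in different components.
3-5 (3): add — endpoints in different components.
1-4 (4): add — endpoints in different components.
1-6 (5): add — endpoints in different components.
4-5 (6): add — endpoints in different components.
MST edge set: {2-4, 3-5, 1-4, 1-6, 4-5}.
Of the listed edges, {2-4} are in the MST → 1.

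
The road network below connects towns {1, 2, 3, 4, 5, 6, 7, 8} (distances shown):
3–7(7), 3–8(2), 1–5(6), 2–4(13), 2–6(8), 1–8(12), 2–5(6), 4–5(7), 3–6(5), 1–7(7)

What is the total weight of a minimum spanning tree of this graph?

40

Grow the tree from 3 using Prim:
Step 1: frontier [3–8 2, 3–6 5, 3–7 7] → take 3–8 (2); add 8.
Step 2: frontier [3–6 5, 3–7 7, 1–8 12] → take 3–6 (5); add 6.
Step 3: frontier [3–7 7, 2–6 8, 1–8 12] → take 3–7 (7); add 7.
Step 4: frontier [2–6 8, 1–7 7, 1–8 12] → take 1–7 (7); add 1.
Step 5: frontier [1–5 6, 2–6 8] → take 1–5 (6); add 5.
Step 6: frontier [2–5 6, 4–5 7, 2–6 8] → take 2–5 (6); add 2.
Step 7: frontier [2–4 13, 4–5 7] → take 4–5 (7); add 4.
MST edges: 3–8, 3–6, 3–7, 1–7, 1–5, 2–5, 4–5; total weight 2+5+7+7+6+6+7 = 40.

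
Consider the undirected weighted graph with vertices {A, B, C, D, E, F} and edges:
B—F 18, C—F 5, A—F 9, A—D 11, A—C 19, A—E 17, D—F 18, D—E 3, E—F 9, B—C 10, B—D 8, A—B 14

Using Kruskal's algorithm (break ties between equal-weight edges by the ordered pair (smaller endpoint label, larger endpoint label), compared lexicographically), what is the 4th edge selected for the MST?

A-F

Kruskal: consider edges lightest-first.
D—E (3): add. Components now {A} {B} {C} {D,E} {F}
C—F (5): add. Components now {A} {B} {C,F} {D,E}
B—D (8): add. Components now {A} {B,D,E} {C,F}
A—F (9): add. Components now {A,C,F} {B,D,E}
E—F (9): add. Components now {A,B,C,D,E,F}
The 4th edge added is A—F.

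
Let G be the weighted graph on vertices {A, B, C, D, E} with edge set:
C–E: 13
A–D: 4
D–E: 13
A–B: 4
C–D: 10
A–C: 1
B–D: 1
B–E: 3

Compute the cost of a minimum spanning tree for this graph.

Kruskal's algorithm — process edges by increasing weight (ties by edge label):
A–C (1): add — endpoints in different components.
B–D (1): add — endpoints in different components.
B–E (3): add — endpoints in different components.
A–B (4): add — endpoints in different components.
MST edges: A–C, B–D, B–E, A–B; total weight 1+1+3+4 = 9.

9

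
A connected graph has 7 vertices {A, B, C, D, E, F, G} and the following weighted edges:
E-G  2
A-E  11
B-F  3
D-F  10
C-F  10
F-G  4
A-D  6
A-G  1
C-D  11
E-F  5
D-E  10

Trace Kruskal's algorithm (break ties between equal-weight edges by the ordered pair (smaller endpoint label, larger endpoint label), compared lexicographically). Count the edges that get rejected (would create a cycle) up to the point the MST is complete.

Kruskal's algorithm — process edges by increasing weight (ties by edge label):
A-G (1): add. Components now {A,G} {B} {C} {D} {E} {F}
E-G (2): add. Components now {A,E,G} {B} {C} {D} {F}
B-F (3): add. Components now {A,E,G} {B,F} {C} {D}
F-G (4): add. Components now {A,B,E,F,G} {C} {D}
E-F (5): skip — E and F already connected.
A-D (6): add. Components now {A,B,D,E,F,G} {C}
C-F (10): add. Components now {A,B,C,D,E,F,G}
Edges rejected before the tree was complete: 1.

1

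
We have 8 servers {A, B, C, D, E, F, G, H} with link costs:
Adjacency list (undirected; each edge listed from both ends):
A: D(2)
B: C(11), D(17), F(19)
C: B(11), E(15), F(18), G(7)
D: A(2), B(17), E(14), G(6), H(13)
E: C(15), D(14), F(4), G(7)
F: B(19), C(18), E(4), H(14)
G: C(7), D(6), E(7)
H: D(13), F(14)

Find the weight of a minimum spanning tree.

Prim's algorithm from G:
Step 1: cheapest edge leaving the tree is D—G (6); add D.
Step 2: cheapest edge leaving the tree is A—D (2); add A.
Step 3: cheapest edge leaving the tree is C—G (7); add C.
Step 4: cheapest edge leaving the tree is E—G (7); add E.
Step 5: cheapest edge leaving the tree is E—F (4); add F.
Step 6: cheapest edge leaving the tree is B—C (11); add B.
Step 7: cheapest edge leaving the tree is D—H (13); add H.
MST edges: D—G, A—D, C—G, E—G, E—F, B—C, D—H; total weight 6+2+7+7+4+11+13 = 50.

50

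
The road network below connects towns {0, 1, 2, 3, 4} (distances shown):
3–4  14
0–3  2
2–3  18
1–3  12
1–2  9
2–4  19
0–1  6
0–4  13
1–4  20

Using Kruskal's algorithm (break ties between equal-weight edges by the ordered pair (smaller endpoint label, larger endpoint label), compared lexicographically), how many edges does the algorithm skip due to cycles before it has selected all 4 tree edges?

1

Kruskal: consider edges lightest-first.
0–3 (2): add — endpoints in different components.
0–1 (6): add — endpoints in different components.
1–2 (9): add — endpoints in different components.
1–3 (12): skip — 1 and 3 already connected.
0–4 (13): add — endpoints in different components.
Edges rejected before the tree was complete: 1.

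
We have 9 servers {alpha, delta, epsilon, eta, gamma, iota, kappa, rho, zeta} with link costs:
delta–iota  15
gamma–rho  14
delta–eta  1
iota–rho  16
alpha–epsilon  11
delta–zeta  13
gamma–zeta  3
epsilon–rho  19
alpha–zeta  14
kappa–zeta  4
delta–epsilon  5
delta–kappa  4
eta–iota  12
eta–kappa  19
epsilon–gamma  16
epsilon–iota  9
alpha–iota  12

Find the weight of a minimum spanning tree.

51

Kruskal: consider edges lightest-first.
delta–eta (1): add — endpoints in different components.
gamma–zeta (3): add — endpoints in different components.
delta–kappa (4): add — endpoints in different components.
kappa–zeta (4): add — endpoints in different components.
delta–epsilon (5): add — endpoints in different components.
epsilon–iota (9): add — endpoints in different components.
alpha–epsilon (11): add — endpoints in different components.
alpha–iota (12): skip — alpha and iota already connected.
eta–iota (12): skip — eta and iota already connected.
delta–zeta (13): skip — delta and zeta already connected.
alpha–zeta (14): skip — alpha and zeta already connected.
gamma–rho (14): add — endpoints in different components.
MST edges: delta–eta, gamma–zeta, delta–kappa, kappa–zeta, delta–epsilon, epsilon–iota, alpha–epsilon, gamma–rho; total weight 1+3+4+4+5+9+11+14 = 51.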